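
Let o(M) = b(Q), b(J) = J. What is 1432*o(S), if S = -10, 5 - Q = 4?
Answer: 1432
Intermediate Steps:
Q = 1 (Q = 5 - 1*4 = 5 - 4 = 1)
o(M) = 1
1432*o(S) = 1432*1 = 1432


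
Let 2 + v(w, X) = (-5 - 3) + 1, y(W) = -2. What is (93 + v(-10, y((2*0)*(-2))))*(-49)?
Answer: -4116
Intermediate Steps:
v(w, X) = -9 (v(w, X) = -2 + ((-5 - 3) + 1) = -2 + (-8 + 1) = -2 - 7 = -9)
(93 + v(-10, y((2*0)*(-2))))*(-49) = (93 - 9)*(-49) = 84*(-49) = -4116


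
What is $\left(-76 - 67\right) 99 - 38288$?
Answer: $-52445$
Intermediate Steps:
$\left(-76 - 67\right) 99 - 38288 = \left(-143\right) 99 - 38288 = -14157 - 38288 = -52445$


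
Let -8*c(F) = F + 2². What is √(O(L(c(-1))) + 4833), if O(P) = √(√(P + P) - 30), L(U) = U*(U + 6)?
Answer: √(19332 + √6*√(-80 + I*√30))/2 ≈ 69.521 + 0.039416*I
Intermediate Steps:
c(F) = -½ - F/8 (c(F) = -(F + 2²)/8 = -(F + 4)/8 = -(4 + F)/8 = -½ - F/8)
L(U) = U*(6 + U)
O(P) = √(-30 + √2*√P) (O(P) = √(√(2*P) - 30) = √(√2*√P - 30) = √(-30 + √2*√P))
√(O(L(c(-1))) + 4833) = √(√(-30 + √2*√((-½ - ⅛*(-1))*(6 + (-½ - ⅛*(-1))))) + 4833) = √(√(-30 + √2*√((-½ + ⅛)*(6 + (-½ + ⅛)))) + 4833) = √(√(-30 + √2*√(-3*(6 - 3/8)/8)) + 4833) = √(√(-30 + √2*√(-3/8*45/8)) + 4833) = √(√(-30 + √2*√(-135/64)) + 4833) = √(√(-30 + √2*(3*I*√15/8)) + 4833) = √(√(-30 + 3*I*√30/8) + 4833) = √(4833 + √(-30 + 3*I*√30/8))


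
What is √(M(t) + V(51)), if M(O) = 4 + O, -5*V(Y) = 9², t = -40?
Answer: 3*I*√145/5 ≈ 7.225*I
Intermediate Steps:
V(Y) = -81/5 (V(Y) = -⅕*9² = -⅕*81 = -81/5)
√(M(t) + V(51)) = √((4 - 40) - 81/5) = √(-36 - 81/5) = √(-261/5) = 3*I*√145/5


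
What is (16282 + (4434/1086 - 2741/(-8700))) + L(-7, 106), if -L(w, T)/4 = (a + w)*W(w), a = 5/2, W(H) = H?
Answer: 25447778621/1574700 ≈ 16160.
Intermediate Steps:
a = 5/2 (a = 5*(½) = 5/2 ≈ 2.5000)
L(w, T) = -4*w*(5/2 + w) (L(w, T) = -4*(5/2 + w)*w = -4*w*(5/2 + w))
(16282 + (4434/1086 - 2741/(-8700))) + L(-7, 106) = (16282 + (4434/1086 - 2741/(-8700))) - 2*(-7)*(5 + 2*(-7)) = (16282 + (4434*(1/1086) - 2741*(-1/8700))) - 2*(-7)*(5 - 14) = (16282 + (739/181 + 2741/8700)) - 2*(-7)*(-9) = (16282 + 6925421/1574700) - 126 = 25646190821/1574700 - 126 = 25447778621/1574700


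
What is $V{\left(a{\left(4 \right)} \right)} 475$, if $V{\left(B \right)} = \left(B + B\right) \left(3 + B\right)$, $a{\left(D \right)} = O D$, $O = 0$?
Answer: $0$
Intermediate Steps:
$a{\left(D \right)} = 0$ ($a{\left(D \right)} = 0 D = 0$)
$V{\left(B \right)} = 2 B \left(3 + B\right)$
$V{\left(a{\left(4 \right)} \right)} 475 = 2 \cdot 0 \left(3 + 0\right) 475 = 2 \cdot 0 \cdot 3 \cdot 475 = 0 \cdot 475 = 0$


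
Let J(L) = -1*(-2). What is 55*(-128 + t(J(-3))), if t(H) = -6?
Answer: -7370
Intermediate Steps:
J(L) = 2
55*(-128 + t(J(-3))) = 55*(-128 - 6) = 55*(-134) = -7370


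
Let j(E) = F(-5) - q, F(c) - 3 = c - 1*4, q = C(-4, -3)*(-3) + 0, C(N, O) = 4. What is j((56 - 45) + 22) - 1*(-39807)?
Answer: 39813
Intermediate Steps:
q = -12 (q = 4*(-3) + 0 = -12 + 0 = -12)
F(c) = -1 + c (F(c) = 3 + (c - 1*4) = 3 + (c - 4) = 3 + (-4 + c) = -1 + c)
j(E) = 6 (j(E) = (-1 - 5) - 1*(-12) = -6 + 12 = 6)
j((56 - 45) + 22) - 1*(-39807) = 6 - 1*(-39807) = 6 + 39807 = 39813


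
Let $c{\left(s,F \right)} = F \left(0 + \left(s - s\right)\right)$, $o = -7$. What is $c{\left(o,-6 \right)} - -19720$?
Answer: $19720$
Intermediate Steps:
$c{\left(s,F \right)} = 0$ ($c{\left(s,F \right)} = F \left(0 + 0\right) = F 0 = 0$)
$c{\left(o,-6 \right)} - -19720 = 0 - -19720 = 0 + 19720 = 19720$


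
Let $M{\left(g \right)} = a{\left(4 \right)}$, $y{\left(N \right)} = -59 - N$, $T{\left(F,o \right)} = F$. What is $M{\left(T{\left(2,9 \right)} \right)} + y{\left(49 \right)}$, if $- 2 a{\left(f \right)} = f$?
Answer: $-110$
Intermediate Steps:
$a{\left(f \right)} = - \frac{f}{2}$
$M{\left(g \right)} = -2$ ($M{\left(g \right)} = \left(- \frac{1}{2}\right) 4 = -2$)
$M{\left(T{\left(2,9 \right)} \right)} + y{\left(49 \right)} = -2 - 108 = -110$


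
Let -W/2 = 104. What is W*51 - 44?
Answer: -10652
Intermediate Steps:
W = -208 (W = -2*104 = -208)
W*51 - 44 = -208*51 - 44 = -10608 - 44 = -10652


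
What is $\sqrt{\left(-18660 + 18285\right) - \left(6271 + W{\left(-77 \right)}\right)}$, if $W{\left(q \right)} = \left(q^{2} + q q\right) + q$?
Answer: $i \sqrt{18427} \approx 135.75 i$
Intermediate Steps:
$W{\left(q \right)} = q + 2 q^{2}$ ($W{\left(q \right)} = \left(q^{2} + q^{2}\right) + q = 2 q^{2} + q = q + 2 q^{2}$)
$\sqrt{\left(-18660 + 18285\right) - \left(6271 + W{\left(-77 \right)}\right)} = \sqrt{\left(-18660 + 18285\right) - \left(6271 - 77 \left(1 + 2 \left(-77\right)\right)\right)} = \sqrt{-375 - \left(6271 - 77 \left(1 - 154\right)\right)} = \sqrt{-375 - \left(6271 - -11781\right)} = \sqrt{-375 - 18052} = \sqrt{-18427} = i \sqrt{18427}$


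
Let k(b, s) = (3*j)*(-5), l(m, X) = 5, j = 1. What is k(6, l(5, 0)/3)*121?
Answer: -1815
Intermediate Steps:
k(b, s) = -15 (k(b, s) = (3*1)*(-5) = 3*(-5) = -15)
k(6, l(5, 0)/3)*121 = -15*121 = -1815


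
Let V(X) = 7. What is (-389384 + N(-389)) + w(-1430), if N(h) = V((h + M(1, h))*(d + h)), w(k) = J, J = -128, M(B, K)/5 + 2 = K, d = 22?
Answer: -389505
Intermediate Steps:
M(B, K) = -10 + 5*K
w(k) = -128
N(h) = 7
(-389384 + N(-389)) + w(-1430) = (-389384 + 7) - 128 = -389377 - 128 = -389505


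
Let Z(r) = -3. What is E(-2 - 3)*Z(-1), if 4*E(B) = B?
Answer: 15/4 ≈ 3.7500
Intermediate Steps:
E(B) = B/4
E(-2 - 3)*Z(-1) = ((-2 - 3)/4)*(-3) = ((¼)*(-5))*(-3) = -5/4*(-3) = 15/4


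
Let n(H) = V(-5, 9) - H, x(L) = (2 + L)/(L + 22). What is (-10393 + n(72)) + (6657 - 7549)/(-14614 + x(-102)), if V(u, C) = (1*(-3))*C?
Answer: -613264324/58451 ≈ -10492.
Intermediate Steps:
x(L) = (2 + L)/(22 + L)
V(u, C) = -3*C
n(H) = -27 - H (n(H) = -3*9 - H = -27 - H)
(-10393 + n(72)) + (6657 - 7549)/(-14614 + x(-102)) = (-10393 + (-27 - 1*72)) + (6657 - 7549)/(-14614 + (2 - 102)/(22 - 102)) = (-10393 + (-27 - 72)) - 892/(-14614 - 100/(-80)) = (-10393 - 99) - 892/(-14614 - 1/80*(-100)) = -10492 - 892/(-14614 + 5/4) = -10492 - 892/(-58451/4) = -10492 - 892*(-4/58451) = -10492 + 3568/58451 = -613264324/58451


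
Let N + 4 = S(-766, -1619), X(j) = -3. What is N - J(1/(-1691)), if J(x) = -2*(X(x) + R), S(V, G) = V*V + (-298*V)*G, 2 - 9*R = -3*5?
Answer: -3320812280/9 ≈ -3.6898e+8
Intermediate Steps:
R = 17/9 (R = 2/9 - (-1)*5/3 = 2/9 - 1/9*(-15) = 2/9 + 5/3 = 17/9 ≈ 1.8889)
S(V, G) = V**2 - 298*G*V
N = -368979140 (N = -4 - 766*(-766 - 298*(-1619)) = -4 - 766*(-766 + 482462) = -4 - 766*481696 = -4 - 368979136 = -368979140)
J(x) = 20/9 (J(x) = -2*(-3 + 17/9) = -2*(-10/9) = 20/9)
N - J(1/(-1691)) = -368979140 - 1*20/9 = -368979140 - 20/9 = -3320812280/9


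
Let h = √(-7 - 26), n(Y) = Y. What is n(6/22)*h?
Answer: 3*I*√33/11 ≈ 1.5667*I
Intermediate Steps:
h = I*√33 (h = √(-33) = I*√33 ≈ 5.7446*I)
n(6/22)*h = (6/22)*(I*√33) = (6*(1/22))*(I*√33) = 3*(I*√33)/11 = 3*I*√33/11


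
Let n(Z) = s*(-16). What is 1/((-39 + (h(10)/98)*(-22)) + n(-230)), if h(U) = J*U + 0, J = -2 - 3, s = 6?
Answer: -49/6065 ≈ -0.0080791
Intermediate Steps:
J = -5
h(U) = -5*U (h(U) = -5*U + 0 = -5*U)
n(Z) = -96 (n(Z) = 6*(-16) = -96)
1/((-39 + (h(10)/98)*(-22)) + n(-230)) = 1/((-39 + (-5*10/98)*(-22)) - 96) = 1/((-39 - 50*1/98*(-22)) - 96) = 1/((-39 - 25/49*(-22)) - 96) = 1/((-39 + 550/49) - 96) = 1/(-1361/49 - 96) = 1/(-6065/49) = -49/6065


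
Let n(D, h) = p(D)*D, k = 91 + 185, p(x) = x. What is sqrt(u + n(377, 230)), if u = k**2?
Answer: sqrt(218305) ≈ 467.23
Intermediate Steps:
k = 276
n(D, h) = D**2 (n(D, h) = D*D = D**2)
u = 76176 (u = 276**2 = 76176)
sqrt(u + n(377, 230)) = sqrt(76176 + 377**2) = sqrt(76176 + 142129) = sqrt(218305)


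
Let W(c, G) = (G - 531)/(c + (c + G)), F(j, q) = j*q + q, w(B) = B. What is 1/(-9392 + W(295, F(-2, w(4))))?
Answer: -586/5504247 ≈ -0.00010646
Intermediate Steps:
F(j, q) = q + j*q
W(c, G) = (-531 + G)/(G + 2*c) (W(c, G) = (-531 + G)/(c + (G + c)) = (-531 + G)/(G + 2*c))
1/(-9392 + W(295, F(-2, w(4)))) = 1/(-9392 + (-531 + 4*(1 - 2))/(4*(1 - 2) + 2*295)) = 1/(-9392 + (-531 + 4*(-1))/(4*(-1) + 590)) = 1/(-9392 + (-531 - 4)/(-4 + 590)) = 1/(-9392 - 535/586) = 1/(-5504247/586) = -586/5504247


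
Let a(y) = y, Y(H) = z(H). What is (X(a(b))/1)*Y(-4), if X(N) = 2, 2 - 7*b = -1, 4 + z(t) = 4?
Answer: 0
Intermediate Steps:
z(t) = 0 (z(t) = -4 + 4 = 0)
Y(H) = 0
b = 3/7 (b = 2/7 - ⅐*(-1) = 2/7 + ⅐ = 3/7 ≈ 0.42857)
(X(a(b))/1)*Y(-4) = (2/1)*0 = (2*1)*0 = 2*0 = 0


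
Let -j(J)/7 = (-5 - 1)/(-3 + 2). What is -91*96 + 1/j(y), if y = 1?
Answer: -366913/42 ≈ -8736.0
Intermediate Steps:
j(J) = -42 (j(J) = -7*(-5 - 1)/(-3 + 2) = -(-42)/(-1) = -(-42)*(-1) = -7*6 = -42)
-91*96 + 1/j(y) = -91*96 + 1/(-42) = -8736 - 1/42 = -366913/42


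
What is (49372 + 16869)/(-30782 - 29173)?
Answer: -9463/8565 ≈ -1.1048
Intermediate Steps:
(49372 + 16869)/(-30782 - 29173) = 66241/(-59955) = 66241*(-1/59955) = -9463/8565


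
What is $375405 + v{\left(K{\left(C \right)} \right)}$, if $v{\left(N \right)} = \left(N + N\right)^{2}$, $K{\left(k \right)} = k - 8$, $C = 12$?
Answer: $375469$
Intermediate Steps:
$K{\left(k \right)} = -8 + k$ ($K{\left(k \right)} = k - 8 = -8 + k$)
$v{\left(N \right)} = 4 N^{2}$ ($v{\left(N \right)} = \left(2 N\right)^{2} = 4 N^{2}$)
$375405 + v{\left(K{\left(C \right)} \right)} = 375405 + 4 \left(-8 + 12\right)^{2} = 375405 + 4 \cdot 4^{2} = 375405 + 4 \cdot 16 = 375405 + 64 = 375469$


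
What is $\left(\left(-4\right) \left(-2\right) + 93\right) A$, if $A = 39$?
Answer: $3939$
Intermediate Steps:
$\left(\left(-4\right) \left(-2\right) + 93\right) A = \left(\left(-4\right) \left(-2\right) + 93\right) 39 = \left(8 + 93\right) 39 = 101 \cdot 39 = 3939$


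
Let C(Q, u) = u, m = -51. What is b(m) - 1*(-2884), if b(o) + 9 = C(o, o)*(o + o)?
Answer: 8077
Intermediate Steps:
b(o) = -9 + 2*o² (b(o) = -9 + o*(o + o) = -9 + o*(2*o) = -9 + 2*o²)
b(m) - 1*(-2884) = (-9 + 2*(-51)²) - 1*(-2884) = (-9 + 2*2601) + 2884 = (-9 + 5202) + 2884 = 5193 + 2884 = 8077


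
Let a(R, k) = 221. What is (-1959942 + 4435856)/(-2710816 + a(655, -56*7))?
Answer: -2475914/2710595 ≈ -0.91342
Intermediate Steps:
(-1959942 + 4435856)/(-2710816 + a(655, -56*7)) = (-1959942 + 4435856)/(-2710816 + 221) = 2475914/(-2710595) = 2475914*(-1/2710595) = -2475914/2710595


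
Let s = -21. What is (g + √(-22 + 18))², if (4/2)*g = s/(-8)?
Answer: -583/256 + 21*I/4 ≈ -2.2773 + 5.25*I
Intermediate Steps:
g = 21/16 (g = (-21/(-8))/2 = (-21*(-⅛))/2 = (½)*(21/8) = 21/16 ≈ 1.3125)
(g + √(-22 + 18))² = (21/16 + √(-22 + 18))² = (21/16 + √(-4))² = (21/16 + 2*I)²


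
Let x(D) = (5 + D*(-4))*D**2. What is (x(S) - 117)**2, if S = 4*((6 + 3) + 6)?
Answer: 715913977689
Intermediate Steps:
S = 60 (S = 4*(9 + 6) = 4*15 = 60)
x(D) = D**2*(5 - 4*D) (x(D) = (5 - 4*D)*D**2 = D**2*(5 - 4*D))
(x(S) - 117)**2 = (60**2*(5 - 4*60) - 117)**2 = (3600*(5 - 240) - 117)**2 = (3600*(-235) - 117)**2 = (-846000 - 117)**2 = (-846117)**2 = 715913977689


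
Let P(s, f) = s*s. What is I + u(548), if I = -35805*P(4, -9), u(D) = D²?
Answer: -272576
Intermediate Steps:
P(s, f) = s²
I = -572880 (I = -35805*4² = -35805*16 = -572880)
I + u(548) = -572880 + 548² = -572880 + 300304 = -272576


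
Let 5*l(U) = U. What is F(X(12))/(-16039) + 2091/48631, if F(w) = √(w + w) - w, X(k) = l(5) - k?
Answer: 33002608/779992609 - I*√22/16039 ≈ 0.042311 - 0.00029244*I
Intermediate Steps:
l(U) = U/5
X(k) = 1 - k (X(k) = (⅕)*5 - k = 1 - k)
F(w) = -w + √2*√w (F(w) = √(2*w) - w = √2*√w - w = -w + √2*√w)
F(X(12))/(-16039) + 2091/48631 = (-(1 - 1*12) + √2*√(1 - 1*12))/(-16039) + 2091/48631 = (-(1 - 12) + √2*√(1 - 12))*(-1/16039) + 2091*(1/48631) = (-1*(-11) + √2*√(-11))*(-1/16039) + 2091/48631 = (11 + √2*(I*√11))*(-1/16039) + 2091/48631 = (11 + I*√22)*(-1/16039) + 2091/48631 = (-11/16039 - I*√22/16039) + 2091/48631 = 33002608/779992609 - I*√22/16039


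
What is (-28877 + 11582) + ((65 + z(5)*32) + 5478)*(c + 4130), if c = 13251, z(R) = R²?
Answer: 110230388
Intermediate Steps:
(-28877 + 11582) + ((65 + z(5)*32) + 5478)*(c + 4130) = (-28877 + 11582) + ((65 + 5²*32) + 5478)*(13251 + 4130) = -17295 + ((65 + 25*32) + 5478)*17381 = -17295 + ((65 + 800) + 5478)*17381 = -17295 + (865 + 5478)*17381 = -17295 + 6343*17381 = -17295 + 110247683 = 110230388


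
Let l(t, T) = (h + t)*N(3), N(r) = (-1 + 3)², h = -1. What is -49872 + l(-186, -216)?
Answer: -50620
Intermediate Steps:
N(r) = 4 (N(r) = 2² = 4)
l(t, T) = -4 + 4*t (l(t, T) = (-1 + t)*4 = -4 + 4*t)
-49872 + l(-186, -216) = -49872 + (-4 + 4*(-186)) = -49872 + (-4 - 744) = -49872 - 748 = -50620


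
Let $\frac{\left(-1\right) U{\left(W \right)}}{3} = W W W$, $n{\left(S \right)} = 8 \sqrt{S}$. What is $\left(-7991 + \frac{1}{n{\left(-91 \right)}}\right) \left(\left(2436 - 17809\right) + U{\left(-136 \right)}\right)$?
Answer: $-60180181045 - \frac{7530995 i \sqrt{91}}{728} \approx -6.018 \cdot 10^{10} - 98683.0 i$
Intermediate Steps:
$U{\left(W \right)} = - 3 W^{3}$ ($U{\left(W \right)} = - 3 W W W = - 3 W^{2} W = - 3 W^{3}$)
$\left(-7991 + \frac{1}{n{\left(-91 \right)}}\right) \left(\left(2436 - 17809\right) + U{\left(-136 \right)}\right) = \left(-7991 + \frac{1}{8 \sqrt{-91}}\right) \left(\left(2436 - 17809\right) - 3 \left(-136\right)^{3}\right) = \left(-7991 + \frac{1}{8 i \sqrt{91}}\right) \left(\left(2436 - 17809\right) - -7546368\right) = \left(-7991 + \frac{1}{8 i \sqrt{91}}\right) \left(-15373 + 7546368\right) = \left(-7991 - \frac{i \sqrt{91}}{728}\right) 7530995 = -60180181045 - \frac{7530995 i \sqrt{91}}{728}$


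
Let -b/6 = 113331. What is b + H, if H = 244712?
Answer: -435274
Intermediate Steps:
b = -679986 (b = -6*113331 = -679986)
b + H = -679986 + 244712 = -435274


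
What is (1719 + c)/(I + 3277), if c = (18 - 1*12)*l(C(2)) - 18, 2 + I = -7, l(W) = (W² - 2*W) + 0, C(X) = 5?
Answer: 1791/3268 ≈ 0.54804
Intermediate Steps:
l(W) = W² - 2*W
I = -9 (I = -2 - 7 = -9)
c = 72 (c = (18 - 1*12)*(5*(-2 + 5)) - 18 = (18 - 12)*(5*3) - 18 = 6*15 - 18 = 90 - 18 = 72)
(1719 + c)/(I + 3277) = (1719 + 72)/(-9 + 3277) = 1791/3268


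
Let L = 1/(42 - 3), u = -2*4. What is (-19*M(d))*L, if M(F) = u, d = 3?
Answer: 152/39 ≈ 3.8974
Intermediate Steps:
u = -8
M(F) = -8
L = 1/39 ≈ 0.025641
(-19*M(d))*L = -19*(-8)*(1/39) = 152*(1/39) = 152/39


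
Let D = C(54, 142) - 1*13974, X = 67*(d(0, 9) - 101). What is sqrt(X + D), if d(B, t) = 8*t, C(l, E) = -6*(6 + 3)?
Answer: I*sqrt(15971) ≈ 126.38*I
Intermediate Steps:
C(l, E) = -54 (C(l, E) = -6*9 = -54)
X = -1943 (X = 67*(8*9 - 101) = 67*(72 - 101) = 67*(-29) = -1943)
D = -14028 (D = -54 - 1*13974 = -54 - 13974 = -14028)
sqrt(X + D) = sqrt(-1943 - 14028) = sqrt(-15971) = I*sqrt(15971)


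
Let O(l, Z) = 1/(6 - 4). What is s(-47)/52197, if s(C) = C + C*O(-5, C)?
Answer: -47/34798 ≈ -0.0013507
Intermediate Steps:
O(l, Z) = ½ (O(l, Z) = 1/2 = ½)
s(C) = 3*C/2 (s(C) = C + C*(½) = C + C/2 = 3*C/2)
s(-47)/52197 = ((3/2)*(-47))/52197 = -141/2*1/52197 = -47/34798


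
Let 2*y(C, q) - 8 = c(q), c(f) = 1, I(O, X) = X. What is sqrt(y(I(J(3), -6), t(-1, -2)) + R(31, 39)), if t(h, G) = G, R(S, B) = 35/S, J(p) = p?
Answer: sqrt(21638)/62 ≈ 2.3726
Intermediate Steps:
y(C, q) = 9/2 (y(C, q) = 4 + (1/2)*1 = 4 + 1/2 = 9/2)
sqrt(y(I(J(3), -6), t(-1, -2)) + R(31, 39)) = sqrt(9/2 + 35/31) = sqrt(349/62) = sqrt(21638)/62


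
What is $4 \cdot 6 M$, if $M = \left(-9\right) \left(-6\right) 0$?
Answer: $0$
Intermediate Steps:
$M = 0$ ($M = 54 \cdot 0 = 0$)
$4 \cdot 6 M = 4 \cdot 6 \cdot 0 = 24 \cdot 0 = 0$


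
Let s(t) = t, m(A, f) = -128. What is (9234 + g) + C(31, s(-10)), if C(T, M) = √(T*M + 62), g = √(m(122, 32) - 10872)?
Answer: 9234 + 2*I*√62 + 10*I*√110 ≈ 9234.0 + 120.63*I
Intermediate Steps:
g = 10*I*√110 (g = √(-128 - 10872) = √(-11000) = 10*I*√110 ≈ 104.88*I)
C(T, M) = √(62 + M*T) (C(T, M) = √(M*T + 62) = √(62 + M*T))
(9234 + g) + C(31, s(-10)) = (9234 + 10*I*√110) + √(62 - 10*31) = (9234 + 10*I*√110) + √(62 - 310) = (9234 + 10*I*√110) + √(-248) = (9234 + 10*I*√110) + 2*I*√62 = 9234 + 2*I*√62 + 10*I*√110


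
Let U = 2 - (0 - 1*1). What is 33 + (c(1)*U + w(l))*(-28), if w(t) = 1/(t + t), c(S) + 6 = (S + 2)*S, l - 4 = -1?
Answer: 841/3 ≈ 280.33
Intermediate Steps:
l = 3 (l = 4 - 1 = 3)
c(S) = -6 + S*(2 + S) (c(S) = -6 + (S + 2)*S = -6 + (2 + S)*S = -6 + S*(2 + S))
w(t) = 1/(2*t)
U = 3 (U = 2 - (0 - 1) = 2 - 1*(-1) = 2 + 1 = 3)
33 + (c(1)*U + w(l))*(-28) = 33 + ((-6 + 1² + 2*1)*3 + (½)/3)*(-28) = 33 + ((-6 + 1 + 2)*3 + (½)*(⅓))*(-28) = 33 + (-3*3 + ⅙)*(-28) = 33 + (-9 + ⅙)*(-28) = 33 - 53/6*(-28) = 33 + 742/3 = 841/3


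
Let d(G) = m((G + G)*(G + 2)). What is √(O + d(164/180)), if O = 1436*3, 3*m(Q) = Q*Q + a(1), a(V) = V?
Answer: 7*√3251998083/6075 ≈ 65.709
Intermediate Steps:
m(Q) = ⅓ + Q²/3 (m(Q) = (Q*Q + 1)/3 = (Q² + 1)/3 = (1 + Q²)/3 = ⅓ + Q²/3)
O = 4308
d(G) = ⅓ + 4*G²*(2 + G)²/3 (d(G) = ⅓ + ((G + G)*(G + 2))²/3 = ⅓ + ((2*G)*(2 + G))²/3 = ⅓ + (2*G*(2 + G))²/3 = ⅓ + (4*G²*(2 + G)²)/3 = ⅓ + 4*G²*(2 + G)²/3)
√(O + d(164/180)) = √(4308 + (⅓ + 4*(164/180)²*(2 + 164/180)²/3)) = √(4308 + (⅓ + 4*(164*(1/180))²*(2 + 164*(1/180))²/3)) = √(4308 + (⅓ + 4*(41/45)²*(2 + 41/45)²/3)) = √(4308 + (⅓ + (4/3)*(1681/2025)*(131/45)²)) = √(4308 + (⅓ + (4/3)*(1681/2025)*(17161/2025))) = √(4308 + (⅓ + 115390564/12301875)) = √(4308 + 119491189/12301875) = √(53115968689/12301875) = 7*√3251998083/6075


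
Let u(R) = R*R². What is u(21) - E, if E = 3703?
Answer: 5558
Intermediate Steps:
u(R) = R³
u(21) - E = 21³ - 1*3703 = 9261 - 3703 = 5558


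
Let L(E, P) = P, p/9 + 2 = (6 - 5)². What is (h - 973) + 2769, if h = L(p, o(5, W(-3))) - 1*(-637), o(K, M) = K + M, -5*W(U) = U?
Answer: 12193/5 ≈ 2438.6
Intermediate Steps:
W(U) = -U/5
p = -9 (p = -18 + 9*(6 - 5)² = -18 + 9*1² = -18 + 9*1 = -18 + 9 = -9)
h = 3213/5 (h = (5 - ⅕*(-3)) - 1*(-637) = (5 + ⅗) + 637 = 28/5 + 637 = 3213/5 ≈ 642.60)
(h - 973) + 2769 = (3213/5 - 973) + 2769 = -1652/5 + 2769 = 12193/5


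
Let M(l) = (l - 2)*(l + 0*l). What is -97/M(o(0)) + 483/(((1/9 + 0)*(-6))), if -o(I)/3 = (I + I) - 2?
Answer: -17485/24 ≈ -728.54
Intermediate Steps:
o(I) = 6 - 6*I (o(I) = -3*((I + I) - 2) = -3*(2*I - 2) = -3*(-2 + 2*I) = 6 - 6*I)
M(l) = l*(-2 + l) (M(l) = (-2 + l)*(l + 0) = (-2 + l)*l = l*(-2 + l))
-97/M(o(0)) + 483/(((1/9 + 0)*(-6))) = -97*1/((-2 + (6 - 6*0))*(6 - 6*0)) + 483/(((1/9 + 0)*(-6))) = -97*1/((-2 + (6 + 0))*(6 + 0)) + 483/(((1/9 + 0)*(-6))) = -97*1/(6*(-2 + 6)) + 483/(((1/9)*(-6))) = -97/(6*4) + 483/(-2/3) = -97/24 + 483*(-3/2) = -97*1/24 - 1449/2 = -97/24 - 1449/2 = -17485/24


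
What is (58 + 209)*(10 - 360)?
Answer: -93450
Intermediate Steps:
(58 + 209)*(10 - 360) = 267*(-350) = -93450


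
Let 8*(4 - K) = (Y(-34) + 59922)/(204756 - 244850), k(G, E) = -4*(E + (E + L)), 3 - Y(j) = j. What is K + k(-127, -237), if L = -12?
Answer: 624884855/320752 ≈ 1948.2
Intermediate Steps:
Y(j) = 3 - j
k(G, E) = 48 - 8*E (k(G, E) = -4*(E + (E - 12)) = -4*(E + (-12 + E)) = -4*(-12 + 2*E) = 48 - 8*E)
K = 1342967/320752 (K = 4 - ((3 - 1*(-34)) + 59922)/(8*(204756 - 244850)) = 4 - ((3 + 34) + 59922)/(8*(-40094)) = 4 - (37 + 59922)*(-1)/(8*40094) = 4 - 59959*(-1)/(8*40094) = 4 - 1/8*(-59959/40094) = 4 + 59959/320752 = 1342967/320752 ≈ 4.1869)
K + k(-127, -237) = 1342967/320752 + (48 - 8*(-237)) = 1342967/320752 + (48 + 1896) = 1342967/320752 + 1944 = 624884855/320752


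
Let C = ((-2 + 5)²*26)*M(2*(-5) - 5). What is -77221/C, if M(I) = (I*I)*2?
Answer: -77221/105300 ≈ -0.73334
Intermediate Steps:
M(I) = 2*I² (M(I) = I²*2 = 2*I²)
C = 105300 (C = ((-2 + 5)²*26)*(2*(2*(-5) - 5)²) = (3²*26)*(2*(-10 - 5)²) = (9*26)*(2*(-15)²) = 234*(2*225) = 234*450 = 105300)
-77221/C = -77221/105300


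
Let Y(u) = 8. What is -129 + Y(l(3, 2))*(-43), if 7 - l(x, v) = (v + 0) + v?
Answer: -473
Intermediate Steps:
l(x, v) = 7 - 2*v (l(x, v) = 7 - ((v + 0) + v) = 7 - (v + v) = 7 - 2*v)
-129 + Y(l(3, 2))*(-43) = -129 + 8*(-43) = -129 - 344 = -473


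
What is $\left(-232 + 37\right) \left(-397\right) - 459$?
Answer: $76956$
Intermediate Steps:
$\left(-232 + 37\right) \left(-397\right) - 459 = \left(-195\right) \left(-397\right) - 459 = 77415 - 459 = 76956$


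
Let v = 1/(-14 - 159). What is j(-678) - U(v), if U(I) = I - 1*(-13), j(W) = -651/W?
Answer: -470507/39098 ≈ -12.034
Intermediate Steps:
v = -1/173 (v = 1/(-173) = -1/173 ≈ -0.0057803)
U(I) = 13 + I (U(I) = I + 13 = 13 + I)
j(-678) - U(v) = -651/(-678) - (13 - 1/173) = -651*(-1/678) - 1*2248/173 = 217/226 - 2248/173 = -470507/39098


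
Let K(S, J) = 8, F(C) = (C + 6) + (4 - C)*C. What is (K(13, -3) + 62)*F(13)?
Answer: -6860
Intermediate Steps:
F(C) = 6 + C + C*(4 - C) (F(C) = (6 + C) + C*(4 - C) = 6 + C + C*(4 - C))
(K(13, -3) + 62)*F(13) = (8 + 62)*(6 - 1*13**2 + 5*13) = 70*(6 - 1*169 + 65) = 70*(6 - 169 + 65) = 70*(-98) = -6860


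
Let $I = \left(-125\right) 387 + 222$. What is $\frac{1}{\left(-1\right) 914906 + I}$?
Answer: $- \frac{1}{963059} \approx -1.0384 \cdot 10^{-6}$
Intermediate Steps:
$I = -48153$ ($I = -48375 + 222 = -48153$)
$\frac{1}{\left(-1\right) 914906 + I} = \frac{1}{\left(-1\right) 914906 - 48153} = \frac{1}{-914906 - 48153} = \frac{1}{-963059} = - \frac{1}{963059}$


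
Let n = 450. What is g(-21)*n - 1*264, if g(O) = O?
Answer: -9714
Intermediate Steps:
g(-21)*n - 1*264 = -21*450 - 1*264 = -9450 - 264 = -9714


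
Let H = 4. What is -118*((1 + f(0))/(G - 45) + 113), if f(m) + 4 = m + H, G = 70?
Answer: -333468/25 ≈ -13339.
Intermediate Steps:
f(m) = m (f(m) = -4 + (m + 4) = -4 + (4 + m) = m)
-118*((1 + f(0))/(G - 45) + 113) = -118*((1 + 0)/(70 - 45) + 113) = -118*(1/25 + 113) = -118*2826/25 = -333468/25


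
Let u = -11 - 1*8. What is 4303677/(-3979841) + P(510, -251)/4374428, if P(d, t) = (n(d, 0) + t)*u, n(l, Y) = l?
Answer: -18845709969317/17409527905948 ≈ -1.0825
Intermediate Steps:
u = -19 (u = -11 - 8 = -19)
P(d, t) = -19*d - 19*t (P(d, t) = (d + t)*(-19) = -19*d - 19*t)
4303677/(-3979841) + P(510, -251)/4374428 = 4303677/(-3979841) + (-19*510 - 19*(-251))/4374428 = 4303677*(-1/3979841) + (-9690 + 4769)*(1/4374428) = -4303677/3979841 - 4921*1/4374428 = -4303677/3979841 - 4921/4374428 = -18845709969317/17409527905948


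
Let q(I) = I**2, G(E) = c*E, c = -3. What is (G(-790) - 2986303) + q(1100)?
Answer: -1773933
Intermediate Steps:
G(E) = -3*E
(G(-790) - 2986303) + q(1100) = (-3*(-790) - 2986303) + 1100**2 = (2370 - 2986303) + 1210000 = -2983933 + 1210000 = -1773933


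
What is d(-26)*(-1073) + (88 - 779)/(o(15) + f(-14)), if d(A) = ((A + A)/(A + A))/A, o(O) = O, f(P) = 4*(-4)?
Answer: 19039/26 ≈ 732.27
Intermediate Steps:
f(P) = -16
d(A) = 1/A (d(A) = ((2*A)/((2*A)))/A = ((2*A)*(1/(2*A)))/A = 1/A)
d(-26)*(-1073) + (88 - 779)/(o(15) + f(-14)) = -1073/(-26) + (88 - 779)/(15 - 16) = -1/26*(-1073) - 691/(-1) = 1073/26 - 691*(-1) = 1073/26 + 691 = 19039/26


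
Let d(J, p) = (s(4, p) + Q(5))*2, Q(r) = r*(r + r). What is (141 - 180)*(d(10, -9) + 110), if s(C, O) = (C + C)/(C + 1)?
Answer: -41574/5 ≈ -8314.8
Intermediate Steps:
s(C, O) = 2*C/(1 + C) (s(C, O) = (2*C)/(1 + C) = 2*C/(1 + C))
Q(r) = 2*r² (Q(r) = r*(2*r) = 2*r²)
d(J, p) = 516/5 (d(J, p) = (2*4/(1 + 4) + 2*5²)*2 = (2*4/5 + 2*25)*2 = (2*4*(⅕) + 50)*2 = (8/5 + 50)*2 = (258/5)*2 = 516/5)
(141 - 180)*(d(10, -9) + 110) = (141 - 180)*(516/5 + 110) = -39*1066/5 = -41574/5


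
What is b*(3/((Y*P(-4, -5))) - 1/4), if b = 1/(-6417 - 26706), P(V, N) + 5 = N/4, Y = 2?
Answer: 49/3312300 ≈ 1.4793e-5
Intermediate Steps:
P(V, N) = -5 + N/4
b = -1/33123 (b = 1/(-33123) = -1/33123 ≈ -3.0191e-5)
b*(3/((Y*P(-4, -5))) - 1/4) = -(3/((2*(-5 + (¼)*(-5)))) - 1/4)/33123 = -(3/((2*(-5 - 5/4))) - 1*¼)/33123 = -(3/((2*(-25/4))) - ¼)/33123 = -(3/(-25/2) - ¼)/33123 = -(3*(-2/25) - ¼)/33123 = -(-6/25 - ¼)/33123 = -1/33123*(-49/100) = 49/3312300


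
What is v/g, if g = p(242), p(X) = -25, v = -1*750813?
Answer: 750813/25 ≈ 30033.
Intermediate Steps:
v = -750813
g = -25
v/g = -750813/(-25) = -750813*(-1/25) = 750813/25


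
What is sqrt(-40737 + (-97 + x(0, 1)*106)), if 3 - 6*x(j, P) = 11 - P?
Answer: I*sqrt(368619)/3 ≈ 202.38*I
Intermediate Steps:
x(j, P) = -4/3 + P/6 (x(j, P) = 1/2 - (11 - P)/6 = 1/2 + (-11/6 + P/6) = -4/3 + P/6)
sqrt(-40737 + (-97 + x(0, 1)*106)) = sqrt(-40737 + (-97 + (-4/3 + (1/6)*1)*106)) = sqrt(-40737 + (-97 + (-4/3 + 1/6)*106)) = sqrt(-40737 + (-97 - 7/6*106)) = sqrt(-40737 + (-97 - 371/3)) = sqrt(-40737 - 662/3) = sqrt(-122873/3) = I*sqrt(368619)/3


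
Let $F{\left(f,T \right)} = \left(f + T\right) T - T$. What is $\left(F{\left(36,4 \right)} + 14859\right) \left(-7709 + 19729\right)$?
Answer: $180480300$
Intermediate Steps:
$F{\left(f,T \right)} = - T + T \left(T + f\right)$ ($F{\left(f,T \right)} = \left(T + f\right) T - T = T \left(T + f\right) - T = - T + T \left(T + f\right)$)
$\left(F{\left(36,4 \right)} + 14859\right) \left(-7709 + 19729\right) = \left(4 \left(-1 + 4 + 36\right) + 14859\right) \left(-7709 + 19729\right) = \left(4 \cdot 39 + 14859\right) 12020 = \left(156 + 14859\right) 12020 = 15015 \cdot 12020 = 180480300$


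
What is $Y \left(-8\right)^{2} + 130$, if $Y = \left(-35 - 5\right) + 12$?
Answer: $-1662$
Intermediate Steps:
$Y = -28$ ($Y = -40 + 12 = -28$)
$Y \left(-8\right)^{2} + 130 = - 28 \left(-8\right)^{2} + 130 = \left(-28\right) 64 + 130 = -1792 + 130 = -1662$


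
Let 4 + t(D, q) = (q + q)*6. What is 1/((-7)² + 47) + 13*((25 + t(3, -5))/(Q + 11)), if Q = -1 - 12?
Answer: 24337/96 ≈ 253.51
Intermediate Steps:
t(D, q) = -4 + 12*q (t(D, q) = -4 + (q + q)*6 = -4 + (2*q)*6 = -4 + 12*q)
Q = -13
1/((-7)² + 47) + 13*((25 + t(3, -5))/(Q + 11)) = 1/((-7)² + 47) + 13*((25 + (-4 + 12*(-5)))/(-13 + 11)) = 1/(49 + 47) + 13*((25 + (-4 - 60))/(-2)) = 1/96 + 13*((25 - 64)*(-½)) = 1/96 + 13*(-39*(-½)) = 1/96 + 13*(39/2) = 1/96 + 507/2 = 24337/96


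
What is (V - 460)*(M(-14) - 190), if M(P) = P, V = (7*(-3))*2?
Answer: 102408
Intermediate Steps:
V = -42 (V = -21*2 = -42)
(V - 460)*(M(-14) - 190) = (-42 - 460)*(-14 - 190) = -502*(-204) = 102408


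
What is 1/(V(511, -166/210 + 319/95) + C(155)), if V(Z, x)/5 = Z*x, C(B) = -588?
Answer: 57/340390 ≈ 0.00016746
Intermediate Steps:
V(Z, x) = 5*Z*x (V(Z, x) = 5*(Z*x) = 5*Z*x)
1/(V(511, -166/210 + 319/95) + C(155)) = 1/(5*511*(-166/210 + 319/95) - 588) = 1/(5*511*(-166*1/210 + 319*(1/95)) - 588) = 1/(5*511*(-83/105 + 319/95) - 588) = 1/(5*511*(5122/1995) - 588) = 1/(373906/57 - 588) = 1/(340390/57) = 57/340390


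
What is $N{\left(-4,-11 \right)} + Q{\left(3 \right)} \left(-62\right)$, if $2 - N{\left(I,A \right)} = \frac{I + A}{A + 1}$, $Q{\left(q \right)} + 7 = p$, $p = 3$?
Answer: $\frac{497}{2} \approx 248.5$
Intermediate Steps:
$Q{\left(q \right)} = -4$ ($Q{\left(q \right)} = -7 + 3 = -4$)
$N{\left(I,A \right)} = 2 - \frac{A + I}{1 + A}$ ($N{\left(I,A \right)} = 2 - \frac{I + A}{A + 1} = 2 - \frac{A + I}{1 + A}$)
$N{\left(-4,-11 \right)} + Q{\left(3 \right)} \left(-62\right) = \frac{2 - 11 - -4}{1 - 11} - -248 = \frac{2 - 11 + 4}{-10} + 248 = \left(- \frac{1}{10}\right) \left(-5\right) + 248 = \frac{1}{2} + 248 = \frac{497}{2}$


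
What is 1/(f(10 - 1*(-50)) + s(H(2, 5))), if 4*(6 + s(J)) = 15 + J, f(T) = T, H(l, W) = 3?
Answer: 2/117 ≈ 0.017094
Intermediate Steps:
s(J) = -9/4 + J/4 (s(J) = -6 + (15 + J)/4 = -6 + (15/4 + J/4) = -9/4 + J/4)
1/(f(10 - 1*(-50)) + s(H(2, 5))) = 1/((10 - 1*(-50)) + (-9/4 + (1/4)*3)) = 1/((10 + 50) + (-9/4 + 3/4)) = 1/(60 - 3/2) = 1/(117/2) = 2/117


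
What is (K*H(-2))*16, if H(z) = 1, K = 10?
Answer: 160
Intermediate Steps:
(K*H(-2))*16 = (10*1)*16 = 10*16 = 160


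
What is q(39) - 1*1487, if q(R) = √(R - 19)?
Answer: -1487 + 2*√5 ≈ -1482.5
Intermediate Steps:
q(R) = √(-19 + R)
q(39) - 1*1487 = √(-19 + 39) - 1*1487 = √20 - 1487 = 2*√5 - 1487 = -1487 + 2*√5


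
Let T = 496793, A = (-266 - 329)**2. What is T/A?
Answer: 496793/354025 ≈ 1.4033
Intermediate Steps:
A = 354025 (A = (-595)**2 = 354025)
T/A = 496793/354025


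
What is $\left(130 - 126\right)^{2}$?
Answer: $16$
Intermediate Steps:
$\left(130 - 126\right)^{2} = 4^{2} = 16$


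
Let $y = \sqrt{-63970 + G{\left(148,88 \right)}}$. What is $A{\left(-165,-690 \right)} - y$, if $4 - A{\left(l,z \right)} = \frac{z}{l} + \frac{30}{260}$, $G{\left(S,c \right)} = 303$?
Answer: $- \frac{85}{286} - i \sqrt{63667} \approx -0.2972 - 252.32 i$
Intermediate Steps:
$A{\left(l,z \right)} = \frac{101}{26} - \frac{z}{l}$ ($A{\left(l,z \right)} = 4 - \left(\frac{z}{l} + \frac{30}{260}\right) = 4 - \left(\frac{z}{l} + 30 \cdot \frac{1}{260}\right) = 4 - \left(\frac{z}{l} + \frac{3}{26}\right) = 4 - \left(\frac{3}{26} + \frac{z}{l}\right) = \frac{101}{26} - \frac{z}{l}$)
$y = i \sqrt{63667}$ ($y = \sqrt{-63970 + 303} = \sqrt{-63667} = i \sqrt{63667} \approx 252.32 i$)
$A{\left(-165,-690 \right)} - y = \left(\frac{101}{26} - - \frac{690}{-165}\right) - i \sqrt{63667} = \left(\frac{101}{26} - \left(-690\right) \left(- \frac{1}{165}\right)\right) - i \sqrt{63667} = \left(\frac{101}{26} - \frac{46}{11}\right) - i \sqrt{63667} = - \frac{85}{286} - i \sqrt{63667}$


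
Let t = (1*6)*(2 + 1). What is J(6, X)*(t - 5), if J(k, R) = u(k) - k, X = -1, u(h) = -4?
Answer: -130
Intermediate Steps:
J(k, R) = -4 - k
t = 18 (t = 6*3 = 18)
J(6, X)*(t - 5) = (-4 - 1*6)*(18 - 5) = (-4 - 6)*13 = -10*13 = -130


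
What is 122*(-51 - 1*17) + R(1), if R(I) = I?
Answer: -8295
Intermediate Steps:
122*(-51 - 1*17) + R(1) = 122*(-51 - 1*17) + 1 = 122*(-51 - 17) + 1 = 122*(-68) + 1 = -8296 + 1 = -8295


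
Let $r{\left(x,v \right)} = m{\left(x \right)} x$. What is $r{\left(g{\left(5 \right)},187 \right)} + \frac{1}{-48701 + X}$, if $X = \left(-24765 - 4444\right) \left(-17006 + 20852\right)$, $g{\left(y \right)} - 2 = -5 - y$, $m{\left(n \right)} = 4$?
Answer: $- \frac{3596368481}{112386515} \approx -32.0$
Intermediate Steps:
$g{\left(y \right)} = -3 - y$ ($g{\left(y \right)} = 2 - \left(5 + y\right) = -3 - y$)
$X = -112337814$ ($X = \left(-29209\right) 3846 = -112337814$)
$r{\left(x,v \right)} = 4 x$
$r{\left(g{\left(5 \right)},187 \right)} + \frac{1}{-48701 + X} = 4 \left(-3 - 5\right) + \frac{1}{-48701 - 112337814} = 4 \left(-3 - 5\right) + \frac{1}{-112386515} = 4 \left(-8\right) - \frac{1}{112386515} = -32 - \frac{1}{112386515} = - \frac{3596368481}{112386515}$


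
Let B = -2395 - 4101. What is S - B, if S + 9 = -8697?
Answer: -2210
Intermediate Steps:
S = -8706 (S = -9 - 8697 = -8706)
B = -6496
S - B = -8706 - 1*(-6496) = -8706 + 6496 = -2210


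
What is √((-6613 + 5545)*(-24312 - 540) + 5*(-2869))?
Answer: √26527591 ≈ 5150.5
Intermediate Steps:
√((-6613 + 5545)*(-24312 - 540) + 5*(-2869)) = √(-1068*(-24852) - 14345) = √(26541936 - 14345) = √26527591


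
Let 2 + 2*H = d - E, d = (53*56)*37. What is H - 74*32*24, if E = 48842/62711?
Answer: -120743096/62711 ≈ -1925.4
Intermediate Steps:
E = 48842/62711 (E = 48842*(1/62711) = 48842/62711 ≈ 0.77884)
d = 109816 (d = 2968*37 = 109816)
H = 3443248456/62711 (H = -1 + (109816 - 1*48842/62711)/2 = -1 + (109816 - 48842/62711)/2 = -1 + (½)*(6886622334/62711) = -1 + 3443311167/62711 = 3443248456/62711 ≈ 54907.)
H - 74*32*24 = 3443248456/62711 - 74*32*24 = 3443248456/62711 - 2368*24 = 3443248456/62711 - 56832 = -120743096/62711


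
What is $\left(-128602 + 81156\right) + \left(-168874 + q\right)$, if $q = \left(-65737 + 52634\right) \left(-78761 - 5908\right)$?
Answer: $1109201587$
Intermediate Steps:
$q = 1109417907$ ($q = \left(-13103\right) \left(-84669\right) = 1109417907$)
$\left(-128602 + 81156\right) + \left(-168874 + q\right) = \left(-128602 + 81156\right) + \left(-168874 + 1109417907\right) = -47446 + 1109249033 = 1109201587$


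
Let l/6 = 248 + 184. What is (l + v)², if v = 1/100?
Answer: 67185158401/10000 ≈ 6.7185e+6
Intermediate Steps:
v = 1/100 ≈ 0.010000
l = 2592 (l = 6*(248 + 184) = 6*432 = 2592)
(l + v)² = (2592 + 1/100)² = (259201/100)² = 67185158401/10000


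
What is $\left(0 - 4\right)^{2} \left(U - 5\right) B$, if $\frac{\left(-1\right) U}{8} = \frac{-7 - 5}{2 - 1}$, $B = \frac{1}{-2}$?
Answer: $-728$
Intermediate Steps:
$B = - \frac{1}{2} \approx -0.5$
$U = 96$ ($U = - 8 \frac{-7 - 5}{2 - 1} = - 8 \left(- \frac{12}{1}\right) = - 8 \left(\left(-12\right) 1\right) = \left(-8\right) \left(-12\right) = 96$)
$\left(0 - 4\right)^{2} \left(U - 5\right) B = \left(0 - 4\right)^{2} \left(96 - 5\right) \left(- \frac{1}{2}\right) = \left(-4\right)^{2} \cdot 91 \left(- \frac{1}{2}\right) = 16 \cdot 91 \left(- \frac{1}{2}\right) = 1456 \left(- \frac{1}{2}\right) = -728$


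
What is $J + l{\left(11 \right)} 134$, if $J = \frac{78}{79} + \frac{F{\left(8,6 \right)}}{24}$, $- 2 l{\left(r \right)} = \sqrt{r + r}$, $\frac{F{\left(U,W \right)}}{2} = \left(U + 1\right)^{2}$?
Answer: $\frac{2445}{316} - 67 \sqrt{22} \approx -306.52$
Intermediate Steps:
$F{\left(U,W \right)} = 2 \left(1 + U\right)^{2}$ ($F{\left(U,W \right)} = 2 \left(U + 1\right)^{2} = 2 \left(1 + U\right)^{2}$)
$l{\left(r \right)} = - \frac{\sqrt{2} \sqrt{r}}{2}$ ($l{\left(r \right)} = - \frac{\sqrt{r + r}}{2} = - \frac{\sqrt{2 r}}{2} = - \frac{\sqrt{2} \sqrt{r}}{2}$)
$J = \frac{2445}{316}$ ($J = \frac{78}{79} + \frac{2 \left(1 + 8\right)^{2}}{24} = 78 \cdot \frac{1}{79} + 2 \cdot 9^{2} \cdot \frac{1}{24} = \frac{78}{79} + 2 \cdot 81 \cdot \frac{1}{24} = \frac{78}{79} + 162 \cdot \frac{1}{24} = \frac{78}{79} + \frac{27}{4} = \frac{2445}{316} \approx 7.7373$)
$J + l{\left(11 \right)} 134 = \frac{2445}{316} + - \frac{\sqrt{2} \sqrt{11}}{2} \cdot 134 = \frac{2445}{316} + - \frac{\sqrt{22}}{2} \cdot 134 = \frac{2445}{316} - 67 \sqrt{22}$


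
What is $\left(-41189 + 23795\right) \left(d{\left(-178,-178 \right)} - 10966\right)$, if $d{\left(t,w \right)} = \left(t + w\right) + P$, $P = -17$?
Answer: $197230566$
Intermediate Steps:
$d{\left(t,w \right)} = -17 + t + w$ ($d{\left(t,w \right)} = \left(t + w\right) - 17 = -17 + t + w$)
$\left(-41189 + 23795\right) \left(d{\left(-178,-178 \right)} - 10966\right) = \left(-41189 + 23795\right) \left(\left(-17 - 178 - 178\right) - 10966\right) = - 17394 \left(-373 - 10966\right) = \left(-17394\right) \left(-11339\right) = 197230566$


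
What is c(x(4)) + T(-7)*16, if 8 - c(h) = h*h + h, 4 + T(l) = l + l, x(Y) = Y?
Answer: -300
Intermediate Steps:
T(l) = -4 + 2*l (T(l) = -4 + (l + l) = -4 + 2*l)
c(h) = 8 - h - h² (c(h) = 8 - (h*h + h) = 8 - (h² + h) = 8 - (h + h²) = 8 + (-h - h²) = 8 - h - h²)
c(x(4)) + T(-7)*16 = (8 - 1*4 - 1*4²) + (-4 + 2*(-7))*16 = (8 - 4 - 1*16) + (-4 - 14)*16 = (8 - 4 - 16) - 18*16 = -12 - 288 = -300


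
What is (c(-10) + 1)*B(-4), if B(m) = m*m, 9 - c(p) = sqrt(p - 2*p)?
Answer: 160 - 16*sqrt(10) ≈ 109.40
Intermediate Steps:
c(p) = 9 - sqrt(-p) (c(p) = 9 - sqrt(p - 2*p) = 9 - sqrt(-p))
B(m) = m**2
(c(-10) + 1)*B(-4) = ((9 - sqrt(-1*(-10))) + 1)*(-4)**2 = ((9 - sqrt(10)) + 1)*16 = (10 - sqrt(10))*16 = 160 - 16*sqrt(10)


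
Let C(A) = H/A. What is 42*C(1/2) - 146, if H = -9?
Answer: -902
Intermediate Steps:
C(A) = -9/A
42*C(1/2) - 146 = 42*(-9/(1/2)) - 146 = 42*(-9/½) - 146 = 42*(-9*2) - 146 = 42*(-18) - 146 = -756 - 146 = -902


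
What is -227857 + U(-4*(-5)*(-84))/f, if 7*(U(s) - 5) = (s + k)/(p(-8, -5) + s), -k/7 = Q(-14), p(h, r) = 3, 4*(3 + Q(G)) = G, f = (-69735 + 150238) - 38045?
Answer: -32447778287887/142404132 ≈ -2.2786e+5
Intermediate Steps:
f = 42458 (f = 80503 - 38045 = 42458)
Q(G) = -3 + G/4
k = 91/2 (k = -7*(-3 + (¼)*(-14)) = -7*(-3 - 7/2) = -7*(-13/2) = 91/2 ≈ 45.500)
U(s) = 5 + (91/2 + s)/(7*(3 + s)) (U(s) = 5 + ((s + 91/2)/(3 + s))/7 = 5 + ((91/2 + s)/(3 + s))/7 = 5 + (91/2 + s)/(7*(3 + s)))
-227857 + U(-4*(-5)*(-84))/f = -227857 + ((301 + 72*(-4*(-5)*(-84)))/(14*(3 - 4*(-5)*(-84))))/42458 = -227857 + ((301 + 72*(20*(-84)))/(14*(3 + 20*(-84))))*(1/42458) = -227857 + ((301 + 72*(-1680))/(14*(3 - 1680)))*(1/42458) = -227857 + ((1/14)*(301 - 120960)/(-1677))*(1/42458) = -227857 + ((1/14)*(-1/1677)*(-120659))*(1/42458) = -227857 + (17237/3354)*(1/42458) = -227857 + 17237/142404132 = -32447778287887/142404132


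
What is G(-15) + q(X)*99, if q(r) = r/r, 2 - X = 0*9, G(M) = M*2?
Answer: 69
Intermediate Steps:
G(M) = 2*M
X = 2 (X = 2 - 0*9 = 2 - 1*0 = 2 + 0 = 2)
q(r) = 1
G(-15) + q(X)*99 = 2*(-15) + 1*99 = -30 + 99 = 69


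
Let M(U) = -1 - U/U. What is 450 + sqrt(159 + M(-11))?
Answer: 450 + sqrt(157) ≈ 462.53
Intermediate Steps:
M(U) = -2 (M(U) = -1 - 1*1 = -1 - 1 = -2)
450 + sqrt(159 + M(-11)) = 450 + sqrt(159 - 2) = 450 + sqrt(157)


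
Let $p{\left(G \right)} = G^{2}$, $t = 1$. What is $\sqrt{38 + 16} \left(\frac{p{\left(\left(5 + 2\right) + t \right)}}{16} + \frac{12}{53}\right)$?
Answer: $\frac{672 \sqrt{6}}{53} \approx 31.058$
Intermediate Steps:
$\sqrt{38 + 16} \left(\frac{p{\left(\left(5 + 2\right) + t \right)}}{16} + \frac{12}{53}\right) = \sqrt{38 + 16} \left(\frac{\left(\left(5 + 2\right) + 1\right)^{2}}{16} + \frac{12}{53}\right) = \sqrt{54} \left(\left(7 + 1\right)^{2} \cdot \frac{1}{16} + 12 \cdot \frac{1}{53}\right) = 3 \sqrt{6} \left(8^{2} \cdot \frac{1}{16} + \frac{12}{53}\right) = 3 \sqrt{6} \left(64 \cdot \frac{1}{16} + \frac{12}{53}\right) = 3 \sqrt{6} \left(4 + \frac{12}{53}\right) = 3 \sqrt{6} \cdot \frac{224}{53} = \frac{672 \sqrt{6}}{53}$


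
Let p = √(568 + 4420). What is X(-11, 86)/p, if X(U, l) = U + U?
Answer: -11*√1247/1247 ≈ -0.31150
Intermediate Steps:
X(U, l) = 2*U
p = 2*√1247 (p = √4988 = 2*√1247 ≈ 70.626)
X(-11, 86)/p = (2*(-11))/((2*√1247)) = -11*√1247/1247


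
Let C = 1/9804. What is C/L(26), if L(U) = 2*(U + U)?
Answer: 1/1019616 ≈ 9.8076e-7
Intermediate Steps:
C = 1/9804 ≈ 0.00010200
L(U) = 4*U (L(U) = 2*(2*U) = 4*U)
C/L(26) = 1/(9804*((4*26))) = (1/9804)/104 = (1/9804)*(1/104) = 1/1019616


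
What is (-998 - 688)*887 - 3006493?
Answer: -4501975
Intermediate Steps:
(-998 - 688)*887 - 3006493 = -1686*887 - 3006493 = -1495482 - 3006493 = -4501975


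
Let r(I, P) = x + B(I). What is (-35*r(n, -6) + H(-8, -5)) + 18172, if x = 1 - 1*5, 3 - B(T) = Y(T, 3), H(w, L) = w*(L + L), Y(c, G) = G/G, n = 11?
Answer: 18322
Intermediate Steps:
Y(c, G) = 1
H(w, L) = 2*L*w (H(w, L) = w*(2*L) = 2*L*w)
B(T) = 2 (B(T) = 3 - 1*1 = 3 - 1 = 2)
x = -4 (x = 1 - 5 = -4)
r(I, P) = -2 (r(I, P) = -4 + 2 = -2)
(-35*r(n, -6) + H(-8, -5)) + 18172 = (-35*(-2) + 2*(-5)*(-8)) + 18172 = (70 + 80) + 18172 = 150 + 18172 = 18322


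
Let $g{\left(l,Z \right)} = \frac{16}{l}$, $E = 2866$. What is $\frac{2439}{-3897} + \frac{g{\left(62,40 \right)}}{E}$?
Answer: $- \frac{12036901}{19235159} \approx -0.62578$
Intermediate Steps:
$\frac{2439}{-3897} + \frac{g{\left(62,40 \right)}}{E} = \frac{2439}{-3897} + \frac{16 \cdot \frac{1}{62}}{2866} = 2439 \left(- \frac{1}{3897}\right) + 16 \cdot \frac{1}{62} \cdot \frac{1}{2866} = - \frac{271}{433} + \frac{8}{31} \cdot \frac{1}{2866} = - \frac{271}{433} + \frac{4}{44423} = - \frac{12036901}{19235159}$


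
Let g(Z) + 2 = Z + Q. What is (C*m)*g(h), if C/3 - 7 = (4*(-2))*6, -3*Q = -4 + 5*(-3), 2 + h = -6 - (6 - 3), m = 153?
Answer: 125460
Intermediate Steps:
h = -11 (h = -2 + (-6 - (6 - 3)) = -2 + (-6 - 1*3) = -2 + (-6 - 3) = -2 - 9 = -11)
Q = 19/3 (Q = -(-4 + 5*(-3))/3 = -(-4 - 15)/3 = -⅓*(-19) = 19/3 ≈ 6.3333)
g(Z) = 13/3 + Z (g(Z) = -2 + (Z + 19/3) = -2 + (19/3 + Z) = 13/3 + Z)
C = -123 (C = 21 + 3*((4*(-2))*6) = 21 + 3*(-8*6) = 21 + 3*(-48) = 21 - 144 = -123)
(C*m)*g(h) = (-123*153)*(13/3 - 11) = -18819*(-20/3) = 125460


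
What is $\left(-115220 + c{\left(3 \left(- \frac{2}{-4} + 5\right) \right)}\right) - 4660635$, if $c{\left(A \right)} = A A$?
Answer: $- \frac{19102331}{4} \approx -4.7756 \cdot 10^{6}$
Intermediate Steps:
$c{\left(A \right)} = A^{2}$
$\left(-115220 + c{\left(3 \left(- \frac{2}{-4} + 5\right) \right)}\right) - 4660635 = \left(-115220 + \left(3 \left(- \frac{2}{-4} + 5\right)\right)^{2}\right) - 4660635 = \left(-115220 + \left(3 \left(\left(-2\right) \left(- \frac{1}{4}\right) + 5\right)\right)^{2}\right) - 4660635 = \left(-115220 + \left(3 \left(\frac{1}{2} + 5\right)\right)^{2}\right) - 4660635 = \left(-115220 + \left(3 \cdot \frac{11}{2}\right)^{2}\right) - 4660635 = \left(-115220 + \left(\frac{33}{2}\right)^{2}\right) - 4660635 = \left(-115220 + \frac{1089}{4}\right) - 4660635 = - \frac{459791}{4} - 4660635 = - \frac{19102331}{4}$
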